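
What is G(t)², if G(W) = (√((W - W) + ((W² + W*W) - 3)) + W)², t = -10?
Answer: (10 - √197)⁴ ≈ 265.25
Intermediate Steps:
G(W) = (W + √(-3 + 2*W²))² (G(W) = (√(0 + ((W² + W²) - 3)) + W)² = (√(0 + (2*W² - 3)) + W)² = (√(0 + (-3 + 2*W²)) + W)² = (√(-3 + 2*W²) + W)² = (W + √(-3 + 2*W²))²)
G(t)² = ((-10 + √(-3 + 2*(-10)²))²)² = ((-10 + √(-3 + 2*100))²)² = ((-10 + √(-3 + 200))²)² = ((-10 + √197)²)² = (-10 + √197)⁴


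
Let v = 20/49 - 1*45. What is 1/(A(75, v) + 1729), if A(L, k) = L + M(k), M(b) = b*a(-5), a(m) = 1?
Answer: 49/86211 ≈ 0.00056837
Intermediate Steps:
v = -2185/49 (v = 20*(1/49) - 45 = 20/49 - 45 = -2185/49 ≈ -44.592)
M(b) = b (M(b) = b*1 = b)
A(L, k) = L + k
1/(A(75, v) + 1729) = 1/((75 - 2185/49) + 1729) = 1/(1490/49 + 1729) = 1/(86211/49) = 49/86211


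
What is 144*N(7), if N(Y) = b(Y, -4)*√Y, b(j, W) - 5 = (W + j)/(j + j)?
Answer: 5256*√7/7 ≈ 1986.6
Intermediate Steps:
b(j, W) = 5 + (W + j)/(2*j) (b(j, W) = 5 + (W + j)/(j + j) = 5 + (W + j)/((2*j)) = 5 + (W + j)*(1/(2*j)) = 5 + (W + j)/(2*j))
N(Y) = (-4 + 11*Y)/(2*√Y) (N(Y) = ((-4 + 11*Y)/(2*Y))*√Y = (-4 + 11*Y)/(2*√Y))
144*N(7) = 144*((-4 + 11*7)/(2*√7)) = 144*((√7/7)*(-4 + 77)/2) = 144*((½)*(√7/7)*73) = 144*(73*√7/14) = 5256*√7/7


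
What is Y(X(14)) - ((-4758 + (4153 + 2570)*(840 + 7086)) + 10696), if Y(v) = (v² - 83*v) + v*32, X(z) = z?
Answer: -53292954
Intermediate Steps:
Y(v) = v² - 51*v (Y(v) = (v² - 83*v) + 32*v = v² - 51*v)
Y(X(14)) - ((-4758 + (4153 + 2570)*(840 + 7086)) + 10696) = 14*(-51 + 14) - ((-4758 + (4153 + 2570)*(840 + 7086)) + 10696) = 14*(-37) - ((-4758 + 6723*7926) + 10696) = -518 - ((-4758 + 53286498) + 10696) = -518 - (53281740 + 10696) = -518 - 1*53292436 = -518 - 53292436 = -53292954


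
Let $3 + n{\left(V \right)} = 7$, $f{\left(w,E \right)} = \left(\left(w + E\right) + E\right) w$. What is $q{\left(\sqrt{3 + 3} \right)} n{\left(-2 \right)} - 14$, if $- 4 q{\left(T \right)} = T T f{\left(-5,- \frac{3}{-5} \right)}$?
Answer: $-128$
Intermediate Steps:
$f{\left(w,E \right)} = w \left(w + 2 E\right)$ ($f{\left(w,E \right)} = \left(\left(E + w\right) + E\right) w = \left(w + 2 E\right) w = w \left(w + 2 E\right)$)
$n{\left(V \right)} = 4$ ($n{\left(V \right)} = -3 + 7 = 4$)
$q{\left(T \right)} = - \frac{19 T^{2}}{4}$ ($q{\left(T \right)} = - \frac{T T \left(- 5 \left(-5 + 2 \left(- \frac{3}{-5}\right)\right)\right)}{4} = - \frac{T^{2} \left(- 5 \left(-5 + 2 \left(\left(-3\right) \left(- \frac{1}{5}\right)\right)\right)\right)}{4} = - \frac{T^{2} \left(- 5 \left(-5 + 2 \cdot \frac{3}{5}\right)\right)}{4} = - \frac{T^{2} \left(- 5 \left(-5 + \frac{6}{5}\right)\right)}{4} = - \frac{T^{2} \left(\left(-5\right) \left(- \frac{19}{5}\right)\right)}{4} = - \frac{T^{2} \cdot 19}{4} = - \frac{19 T^{2}}{4}$)
$q{\left(\sqrt{3 + 3} \right)} n{\left(-2 \right)} - 14 = - \frac{19 \left(\sqrt{3 + 3}\right)^{2}}{4} \cdot 4 - 14 = - \frac{19 \left(\sqrt{6}\right)^{2}}{4} \cdot 4 - 14 = \left(- \frac{19}{4}\right) 6 \cdot 4 - 14 = \left(- \frac{57}{2}\right) 4 - 14 = -114 - 14 = -128$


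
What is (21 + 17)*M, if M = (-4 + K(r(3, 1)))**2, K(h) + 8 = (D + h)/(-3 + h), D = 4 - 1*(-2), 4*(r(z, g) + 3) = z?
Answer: 300998/49 ≈ 6142.8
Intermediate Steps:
r(z, g) = -3 + z/4
D = 6 (D = 4 + 2 = 6)
K(h) = -8 + (6 + h)/(-3 + h)
M = 7921/49 (M = (-4 + (30 - 7*(-3 + (1/4)*3))/(-3 + (-3 + (1/4)*3)))**2 = (-4 + (30 - 7*(-3 + 3/4))/(-3 + (-3 + 3/4)))**2 = (-4 + (30 - 7*(-9/4))/(-3 - 9/4))**2 = (-4 + (30 + 63/4)/(-21/4))**2 = (-4 - 4/21*183/4)**2 = (-4 - 61/7)**2 = (-89/7)**2 = 7921/49 ≈ 161.65)
(21 + 17)*M = (21 + 17)*(7921/49) = 38*(7921/49) = 300998/49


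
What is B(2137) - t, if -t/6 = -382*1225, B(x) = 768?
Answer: -2806932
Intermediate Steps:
t = 2807700 (t = -(-2292)*1225 = -6*(-467950) = 2807700)
B(2137) - t = 768 - 1*2807700 = 768 - 2807700 = -2806932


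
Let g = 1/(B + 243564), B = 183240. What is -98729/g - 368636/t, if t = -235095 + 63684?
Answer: -7222905081567040/171411 ≈ -4.2138e+10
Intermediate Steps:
t = -171411
g = 1/426804 (g = 1/(183240 + 243564) = 1/426804 ≈ 2.3430e-6)
-98729/g - 368636/t = -98729/1/426804 - 368636/(-171411) = -98729*426804 - 368636*(-1/171411) = -42137932116 + 368636/171411 = -7222905081567040/171411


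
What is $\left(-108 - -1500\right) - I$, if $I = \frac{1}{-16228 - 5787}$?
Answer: $\frac{30644881}{22015} \approx 1392.0$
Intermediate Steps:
$I = - \frac{1}{22015}$ ($I = \frac{1}{-22015} = - \frac{1}{22015} \approx -4.5424 \cdot 10^{-5}$)
$\left(-108 - -1500\right) - I = \left(-108 - -1500\right) - - \frac{1}{22015} = \left(-108 + 1500\right) + \frac{1}{22015} = 1392 + \frac{1}{22015} = \frac{30644881}{22015}$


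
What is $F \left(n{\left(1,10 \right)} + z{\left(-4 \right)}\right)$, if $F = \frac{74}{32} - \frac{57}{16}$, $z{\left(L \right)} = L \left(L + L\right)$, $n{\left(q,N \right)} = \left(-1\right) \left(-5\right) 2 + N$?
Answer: $-65$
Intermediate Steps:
$n{\left(q,N \right)} = 10 + N$ ($n{\left(q,N \right)} = 5 \cdot 2 + N = 10 + N$)
$z{\left(L \right)} = 2 L^{2}$ ($z{\left(L \right)} = L 2 L = 2 L^{2}$)
$F = - \frac{5}{4}$ ($F = 74 \cdot \frac{1}{32} - \frac{57}{16} = \frac{37}{16} - \frac{57}{16} = - \frac{5}{4} \approx -1.25$)
$F \left(n{\left(1,10 \right)} + z{\left(-4 \right)}\right) = - \frac{5 \left(\left(10 + 10\right) + 2 \left(-4\right)^{2}\right)}{4} = - \frac{5 \left(20 + 2 \cdot 16\right)}{4} = - \frac{5 \left(20 + 32\right)}{4} = \left(- \frac{5}{4}\right) 52 = -65$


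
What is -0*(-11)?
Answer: 0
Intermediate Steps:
-0*(-11) = -1*0 = 0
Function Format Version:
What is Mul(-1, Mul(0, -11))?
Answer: 0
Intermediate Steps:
Mul(-1, Mul(0, -11)) = Mul(-1, 0) = 0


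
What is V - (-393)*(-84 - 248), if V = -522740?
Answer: -653216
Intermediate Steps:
V - (-393)*(-84 - 248) = -522740 - (-393)*(-84 - 248) = -522740 - (-393)*(-332) = -522740 - 1*130476 = -522740 - 130476 = -653216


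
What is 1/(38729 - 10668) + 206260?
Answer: 5787861861/28061 ≈ 2.0626e+5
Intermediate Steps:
1/(38729 - 10668) + 206260 = 1/28061 + 206260 = 5787861861/28061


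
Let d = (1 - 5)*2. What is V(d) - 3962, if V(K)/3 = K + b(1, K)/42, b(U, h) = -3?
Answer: -55807/14 ≈ -3986.2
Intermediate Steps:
d = -8 (d = -4*2 = -8)
V(K) = -3/14 + 3*K (V(K) = 3*(K - 3/42) = 3*(K - 3*1/42) = 3*(K - 1/14) = 3*(-1/14 + K) = -3/14 + 3*K)
V(d) - 3962 = (-3/14 + 3*(-8)) - 3962 = (-3/14 - 24) - 3962 = -339/14 - 3962 = -55807/14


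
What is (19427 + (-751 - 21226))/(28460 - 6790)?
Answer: -255/2167 ≈ -0.11767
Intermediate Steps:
(19427 + (-751 - 21226))/(28460 - 6790) = (19427 - 21977)/21670 = -2550*1/21670 = -255/2167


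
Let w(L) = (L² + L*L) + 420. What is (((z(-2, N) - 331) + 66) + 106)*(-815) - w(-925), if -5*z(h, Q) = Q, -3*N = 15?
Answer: -1582900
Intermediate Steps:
N = -5 (N = -⅓*15 = -5)
w(L) = 420 + 2*L² (w(L) = (L² + L²) + 420 = 2*L² + 420 = 420 + 2*L²)
z(h, Q) = -Q/5
(((z(-2, N) - 331) + 66) + 106)*(-815) - w(-925) = (((-⅕*(-5) - 331) + 66) + 106)*(-815) - (420 + 2*(-925)²) = (((1 - 331) + 66) + 106)*(-815) - (420 + 2*855625) = ((-330 + 66) + 106)*(-815) - (420 + 1711250) = (-264 + 106)*(-815) - 1*1711670 = -158*(-815) - 1711670 = 128770 - 1711670 = -1582900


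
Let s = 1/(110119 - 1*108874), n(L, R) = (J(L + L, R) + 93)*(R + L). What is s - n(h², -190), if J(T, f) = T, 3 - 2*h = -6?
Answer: 225709793/9960 ≈ 22662.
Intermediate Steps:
h = 9/2 (h = 3/2 - ½*(-6) = 3/2 + 3 = 9/2 ≈ 4.5000)
n(L, R) = (93 + 2*L)*(L + R) (n(L, R) = ((L + L) + 93)*(R + L) = (2*L + 93)*(L + R) = (93 + 2*L)*(L + R))
s = 1/1245 (s = 1/(110119 - 108874) = 1/1245 ≈ 0.00080321)
s - n(h², -190) = 1/1245 - (2*((9/2)²)² + 93*(9/2)² + 93*(-190) + 2*(9/2)²*(-190)) = 1/1245 - (2*(81/4)² + 93*(81/4) - 17670 + 2*(81/4)*(-190)) = 1/1245 - (2*(6561/16) + 7533/4 - 17670 - 7695) = 1/1245 - (6561/8 + 7533/4 - 17670 - 7695) = 1/1245 - 1*(-181293/8) = 1/1245 + 181293/8 = 225709793/9960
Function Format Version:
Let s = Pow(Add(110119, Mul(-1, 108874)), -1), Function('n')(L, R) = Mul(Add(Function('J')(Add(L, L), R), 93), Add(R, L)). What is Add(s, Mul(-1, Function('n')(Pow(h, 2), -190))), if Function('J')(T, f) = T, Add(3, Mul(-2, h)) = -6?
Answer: Rational(225709793, 9960) ≈ 22662.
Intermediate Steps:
h = Rational(9, 2) (h = Add(Rational(3, 2), Mul(Rational(-1, 2), -6)) = Add(Rational(3, 2), 3) = Rational(9, 2) ≈ 4.5000)
Function('n')(L, R) = Mul(Add(93, Mul(2, L)), Add(L, R)) (Function('n')(L, R) = Mul(Add(Add(L, L), 93), Add(R, L)) = Mul(Add(Mul(2, L), 93), Add(L, R)) = Mul(Add(93, Mul(2, L)), Add(L, R)))
s = Rational(1, 1245) (s = Pow(Add(110119, -108874), -1) = Pow(1245, -1) = Rational(1, 1245) ≈ 0.00080321)
Add(s, Mul(-1, Function('n')(Pow(h, 2), -190))) = Add(Rational(1, 1245), Mul(-1, Add(Mul(2, Pow(Pow(Rational(9, 2), 2), 2)), Mul(93, Pow(Rational(9, 2), 2)), Mul(93, -190), Mul(2, Pow(Rational(9, 2), 2), -190)))) = Add(Rational(1, 1245), Mul(-1, Add(Mul(2, Pow(Rational(81, 4), 2)), Mul(93, Rational(81, 4)), -17670, Mul(2, Rational(81, 4), -190)))) = Add(Rational(1, 1245), Mul(-1, Add(Mul(2, Rational(6561, 16)), Rational(7533, 4), -17670, -7695))) = Add(Rational(1, 1245), Mul(-1, Add(Rational(6561, 8), Rational(7533, 4), -17670, -7695))) = Add(Rational(1, 1245), Mul(-1, Rational(-181293, 8))) = Add(Rational(1, 1245), Rational(181293, 8)) = Rational(225709793, 9960)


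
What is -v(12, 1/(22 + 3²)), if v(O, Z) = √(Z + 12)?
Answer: -√11563/31 ≈ -3.4688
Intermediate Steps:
v(O, Z) = √(12 + Z)
-v(12, 1/(22 + 3²)) = -√(12 + 1/(22 + 3²)) = -√(12 + 1/(22 + 9)) = -√(12 + 1/31) = -√(373/31) = -√11563/31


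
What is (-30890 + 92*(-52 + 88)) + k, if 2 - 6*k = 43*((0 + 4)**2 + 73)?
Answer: -56431/2 ≈ -28216.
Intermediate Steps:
k = -1275/2 (k = 1/3 - 43*((0 + 4)**2 + 73)/6 = 1/3 - 43*(4**2 + 73)/6 = 1/3 - 43*(16 + 73)/6 = 1/3 - 43*89/6 = 1/3 - 1/6*3827 = 1/3 - 3827/6 = -1275/2 ≈ -637.50)
(-30890 + 92*(-52 + 88)) + k = (-30890 + 92*(-52 + 88)) - 1275/2 = (-30890 + 92*36) - 1275/2 = (-30890 + 3312) - 1275/2 = -27578 - 1275/2 = -56431/2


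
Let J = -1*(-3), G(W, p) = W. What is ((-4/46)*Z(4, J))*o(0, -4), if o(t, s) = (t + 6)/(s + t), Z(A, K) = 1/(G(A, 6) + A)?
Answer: 3/184 ≈ 0.016304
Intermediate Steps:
J = 3
Z(A, K) = 1/(2*A) (Z(A, K) = 1/(A + A) = 1/(2*A))
o(t, s) = (6 + t)/(s + t)
((-4/46)*Z(4, J))*o(0, -4) = ((-4/46)*((1/2)/4))*((6 + 0)/(-4 + 0)) = ((-4*1/46)*((1/2)*(1/4)))*(6/(-4)) = (-2/23*1/8)*(-1/4*6) = -1/92*(-3/2) = 3/184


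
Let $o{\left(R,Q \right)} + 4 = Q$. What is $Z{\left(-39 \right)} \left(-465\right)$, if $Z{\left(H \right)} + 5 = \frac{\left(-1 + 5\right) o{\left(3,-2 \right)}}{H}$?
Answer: $\frac{26505}{13} \approx 2038.8$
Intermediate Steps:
$o{\left(R,Q \right)} = -4 + Q$
$Z{\left(H \right)} = -5 - \frac{24}{H}$ ($Z{\left(H \right)} = -5 + \frac{\left(-1 + 5\right) \left(-4 - 2\right)}{H} = -5 + \frac{4 \left(-6\right)}{H} = -5 - \frac{24}{H}$)
$Z{\left(-39 \right)} \left(-465\right) = \left(-5 - \frac{24}{-39}\right) \left(-465\right) = \left(-5 - - \frac{8}{13}\right) \left(-465\right) = \left(-5 + \frac{8}{13}\right) \left(-465\right) = \left(- \frac{57}{13}\right) \left(-465\right) = \frac{26505}{13}$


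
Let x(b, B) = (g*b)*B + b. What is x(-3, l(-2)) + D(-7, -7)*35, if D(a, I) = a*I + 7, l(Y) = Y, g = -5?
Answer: 1927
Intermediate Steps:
D(a, I) = 7 + I*a (D(a, I) = I*a + 7 = 7 + I*a)
x(b, B) = b - 5*B*b (x(b, B) = (-5*b)*B + b = -5*B*b + b = b - 5*B*b)
x(-3, l(-2)) + D(-7, -7)*35 = -3*(1 - 5*(-2)) + (7 - 7*(-7))*35 = -3*(1 + 10) + (7 + 49)*35 = -3*11 + 56*35 = -33 + 1960 = 1927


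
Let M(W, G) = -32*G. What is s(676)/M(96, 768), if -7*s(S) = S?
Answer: 169/43008 ≈ 0.0039295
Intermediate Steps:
s(S) = -S/7
s(676)/M(96, 768) = (-⅐*676)/((-32*768)) = -676/7/(-24576) = -676/7*(-1/24576) = 169/43008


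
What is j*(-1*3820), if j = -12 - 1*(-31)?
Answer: -72580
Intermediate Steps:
j = 19 (j = -12 + 31 = 19)
j*(-1*3820) = 19*(-1*3820) = 19*(-3820) = -72580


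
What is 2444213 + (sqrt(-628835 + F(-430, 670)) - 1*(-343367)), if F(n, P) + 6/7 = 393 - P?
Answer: 2787580 + 3*I*sqrt(3425170)/7 ≈ 2.7876e+6 + 793.17*I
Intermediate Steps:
F(n, P) = 2745/7 - P (F(n, P) = -6/7 + (393 - P) = 2745/7 - P)
2444213 + (sqrt(-628835 + F(-430, 670)) - 1*(-343367)) = 2444213 + (sqrt(-628835 + (2745/7 - 1*670)) - 1*(-343367)) = 2444213 + (sqrt(-628835 + (2745/7 - 670)) + 343367) = 2444213 + (sqrt(-628835 - 1945/7) + 343367) = 2444213 + (sqrt(-4403790/7) + 343367) = 2444213 + (3*I*sqrt(3425170)/7 + 343367) = 2444213 + (343367 + 3*I*sqrt(3425170)/7) = 2787580 + 3*I*sqrt(3425170)/7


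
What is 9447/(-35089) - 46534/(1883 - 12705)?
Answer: 765298046/189866579 ≈ 4.0307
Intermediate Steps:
9447/(-35089) - 46534/(1883 - 12705) = 9447*(-1/35089) - 46534/(-10822) = -9447/35089 - 46534*(-1/10822) = -9447/35089 + 23267/5411 = 765298046/189866579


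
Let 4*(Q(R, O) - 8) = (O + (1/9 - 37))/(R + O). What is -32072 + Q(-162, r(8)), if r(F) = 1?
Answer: -185842621/5796 ≈ -32064.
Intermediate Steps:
Q(R, O) = 8 + (-332/9 + O)/(4*(O + R)) (Q(R, O) = 8 + ((O + (1/9 - 37))/(R + O))/4 = 8 + ((O + (⅑ - 37))/(O + R))/4 = 8 + ((O - 332/9)/(O + R))/4 = 8 + ((-332/9 + O)/(O + R))/4 = 8 + (-332/9 + O)/(4*(O + R)))
-32072 + Q(-162, r(8)) = -32072 + (-332 + 288*(-162) + 297*1)/(36*(1 - 162)) = -32072 + (1/36)*(-332 - 46656 + 297)/(-161) = -32072 + (1/36)*(-1/161)*(-46691) = -32072 + 46691/5796 = -185842621/5796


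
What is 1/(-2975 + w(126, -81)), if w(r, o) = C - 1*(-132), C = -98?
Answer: -1/2941 ≈ -0.00034002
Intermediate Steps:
w(r, o) = 34 (w(r, o) = -98 - 1*(-132) = -98 + 132 = 34)
1/(-2975 + w(126, -81)) = 1/(-2975 + 34) = 1/(-2941) = -1/2941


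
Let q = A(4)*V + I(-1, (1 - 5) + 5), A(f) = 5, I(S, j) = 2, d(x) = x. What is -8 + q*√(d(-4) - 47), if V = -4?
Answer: -8 - 18*I*√51 ≈ -8.0 - 128.55*I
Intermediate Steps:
q = -18 (q = 5*(-4) + 2 = -20 + 2 = -18)
-8 + q*√(d(-4) - 47) = -8 - 18*√(-4 - 47) = -8 - 18*I*√51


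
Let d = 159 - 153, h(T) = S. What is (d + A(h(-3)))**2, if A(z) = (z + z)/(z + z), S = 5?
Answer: 49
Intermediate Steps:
h(T) = 5
A(z) = 1 (A(z) = (2*z)/((2*z)) = (2*z)*(1/(2*z)) = 1)
d = 6
(d + A(h(-3)))**2 = (6 + 1)**2 = 7**2 = 49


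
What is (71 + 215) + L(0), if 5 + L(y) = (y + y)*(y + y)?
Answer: 281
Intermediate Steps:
L(y) = -5 + 4*y**2 (L(y) = -5 + (y + y)*(y + y) = -5 + (2*y)*(2*y) = -5 + 4*y**2)
(71 + 215) + L(0) = (71 + 215) + (-5 + 4*0**2) = 286 + (-5 + 4*0) = 286 + (-5 + 0) = 286 - 5 = 281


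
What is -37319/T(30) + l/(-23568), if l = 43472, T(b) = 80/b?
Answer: -164934397/11784 ≈ -13996.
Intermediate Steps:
-37319/T(30) + l/(-23568) = -37319/(80/30) + 43472/(-23568) = -37319/(80*(1/30)) + 43472*(-1/23568) = -37319/8/3 - 2717/1473 = -37319*3/8 - 2717/1473 = -111957/8 - 2717/1473 = -164934397/11784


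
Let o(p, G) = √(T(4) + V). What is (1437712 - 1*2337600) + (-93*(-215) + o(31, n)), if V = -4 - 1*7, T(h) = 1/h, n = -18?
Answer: -879893 + I*√43/2 ≈ -8.7989e+5 + 3.2787*I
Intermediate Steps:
V = -11 (V = -4 - 7 = -11)
o(p, G) = I*√43/2 (o(p, G) = √(1/4 - 11) = √(¼ - 11) = √(-43/4) = I*√43/2)
(1437712 - 1*2337600) + (-93*(-215) + o(31, n)) = (1437712 - 1*2337600) + (-93*(-215) + I*√43/2) = (1437712 - 2337600) + (19995 + I*√43/2) = -899888 + (19995 + I*√43/2) = -879893 + I*√43/2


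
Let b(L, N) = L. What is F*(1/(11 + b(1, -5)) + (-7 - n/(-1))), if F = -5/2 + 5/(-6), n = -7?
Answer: 835/18 ≈ 46.389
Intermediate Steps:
F = -10/3 (F = -5*1/2 + 5*(-1/6) = -5/2 - 5/6 = -10/3 ≈ -3.3333)
F*(1/(11 + b(1, -5)) + (-7 - n/(-1))) = -10*(1/(11 + 1) + (-7 - (-7)/(-1)))/3 = -10*(1/12 + (-7 - (-7)*(-1)))/3 = -10*(1/12 + (-7 - 1*7))/3 = -10*(1/12 + (-7 - 7))/3 = -10*(1/12 - 14)/3 = -10/3*(-167/12) = 835/18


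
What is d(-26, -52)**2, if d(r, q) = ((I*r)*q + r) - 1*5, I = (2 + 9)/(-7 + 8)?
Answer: 220255281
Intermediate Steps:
I = 11 (I = 11/1 = 11*1 = 11)
d(r, q) = -5 + r + 11*q*r (d(r, q) = ((11*r)*q + r) - 1*5 = (11*q*r + r) - 5 = (r + 11*q*r) - 5 = -5 + r + 11*q*r)
d(-26, -52)**2 = (-5 - 26 + 11*(-52)*(-26))**2 = (-5 - 26 + 14872)**2 = 14841**2 = 220255281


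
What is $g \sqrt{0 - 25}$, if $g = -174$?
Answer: $- 870 i \approx - 870.0 i$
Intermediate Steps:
$g \sqrt{0 - 25} = - 174 \sqrt{0 - 25} = - 174 \sqrt{-25} = - 174 \cdot 5 i = - 870 i$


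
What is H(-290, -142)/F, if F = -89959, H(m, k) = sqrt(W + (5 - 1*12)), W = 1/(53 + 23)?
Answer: -3*I*sqrt(1121)/3418442 ≈ -2.9383e-5*I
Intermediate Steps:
W = 1/76 ≈ 0.013158
H(m, k) = 3*I*sqrt(1121)/38 (H(m, k) = sqrt(1/76 + (5 - 1*12)) = sqrt(1/76 + (5 - 12)) = sqrt(1/76 - 7) = sqrt(-531/76) = 3*I*sqrt(1121)/38)
H(-290, -142)/F = (3*I*sqrt(1121)/38)/(-89959) = (3*I*sqrt(1121)/38)*(-1/89959) = -3*I*sqrt(1121)/3418442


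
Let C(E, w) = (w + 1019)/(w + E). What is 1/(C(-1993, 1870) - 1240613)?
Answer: -41/50866096 ≈ -8.0604e-7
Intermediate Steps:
C(E, w) = (1019 + w)/(E + w)
1/(C(-1993, 1870) - 1240613) = 1/((1019 + 1870)/(-1993 + 1870) - 1240613) = 1/(2889/(-123) - 1240613) = 1/(-1/123*2889 - 1240613) = 1/(-963/41 - 1240613) = 1/(-50866096/41) = -41/50866096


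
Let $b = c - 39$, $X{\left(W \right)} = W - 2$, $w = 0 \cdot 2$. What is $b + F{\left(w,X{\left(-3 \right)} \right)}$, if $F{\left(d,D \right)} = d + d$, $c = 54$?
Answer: $15$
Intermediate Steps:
$w = 0$
$X{\left(W \right)} = -2 + W$
$F{\left(d,D \right)} = 2 d$
$b = 15$ ($b = 54 - 39 = 15$)
$b + F{\left(w,X{\left(-3 \right)} \right)} = 15 + 2 \cdot 0 = 15 + 0 = 15$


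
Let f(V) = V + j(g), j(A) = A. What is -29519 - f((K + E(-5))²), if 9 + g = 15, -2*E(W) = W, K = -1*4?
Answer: -118109/4 ≈ -29527.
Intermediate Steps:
K = -4
E(W) = -W/2
g = 6 (g = -9 + 15 = 6)
f(V) = 6 + V (f(V) = V + 6 = 6 + V)
-29519 - f((K + E(-5))²) = -29519 - (6 + (-4 - ½*(-5))²) = -29519 - (6 + (-4 + 5/2)²) = -29519 - (6 + (-3/2)²) = -29519 - (6 + 9/4) = -29519 - 1*33/4 = -29519 - 33/4 = -118109/4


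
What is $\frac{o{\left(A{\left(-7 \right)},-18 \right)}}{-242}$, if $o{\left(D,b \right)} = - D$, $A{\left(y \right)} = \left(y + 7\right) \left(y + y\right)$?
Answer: $0$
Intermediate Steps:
$A{\left(y \right)} = 2 y \left(7 + y\right)$ ($A{\left(y \right)} = \left(7 + y\right) 2 y = 2 y \left(7 + y\right)$)
$\frac{o{\left(A{\left(-7 \right)},-18 \right)}}{-242} = \frac{\left(-1\right) 2 \left(-7\right) \left(7 - 7\right)}{-242} = - 2 \left(-7\right) 0 \left(- \frac{1}{242}\right) = \left(-1\right) 0 \left(- \frac{1}{242}\right) = 0 \left(- \frac{1}{242}\right) = 0$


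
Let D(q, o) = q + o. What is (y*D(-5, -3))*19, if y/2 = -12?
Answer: 3648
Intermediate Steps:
D(q, o) = o + q
y = -24 (y = 2*(-12) = -24)
(y*D(-5, -3))*19 = -24*(-3 - 5)*19 = -24*(-8)*19 = 192*19 = 3648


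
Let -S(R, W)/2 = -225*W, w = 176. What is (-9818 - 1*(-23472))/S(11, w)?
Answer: 6827/39600 ≈ 0.17240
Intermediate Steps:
S(R, W) = 450*W (S(R, W) = -(-450)*W = 450*W)
(-9818 - 1*(-23472))/S(11, w) = (-9818 - 1*(-23472))/((450*176)) = (-9818 + 23472)/79200 = 13654*(1/79200) = 6827/39600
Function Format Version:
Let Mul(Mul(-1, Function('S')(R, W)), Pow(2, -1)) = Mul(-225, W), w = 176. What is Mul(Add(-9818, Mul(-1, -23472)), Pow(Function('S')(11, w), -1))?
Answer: Rational(6827, 39600) ≈ 0.17240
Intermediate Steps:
Function('S')(R, W) = Mul(450, W) (Function('S')(R, W) = Mul(-2, Mul(-225, W)) = Mul(450, W))
Mul(Add(-9818, Mul(-1, -23472)), Pow(Function('S')(11, w), -1)) = Mul(Add(-9818, Mul(-1, -23472)), Pow(Mul(450, 176), -1)) = Mul(Add(-9818, 23472), Pow(79200, -1)) = Mul(13654, Rational(1, 79200)) = Rational(6827, 39600)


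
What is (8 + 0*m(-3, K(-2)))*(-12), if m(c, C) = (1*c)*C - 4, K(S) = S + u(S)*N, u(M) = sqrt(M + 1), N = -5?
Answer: -96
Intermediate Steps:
u(M) = sqrt(1 + M)
K(S) = S - 5*sqrt(1 + S) (K(S) = S + sqrt(1 + S)*(-5) = S - 5*sqrt(1 + S))
m(c, C) = -4 + C*c (m(c, C) = c*C - 4 = C*c - 4 = -4 + C*c)
(8 + 0*m(-3, K(-2)))*(-12) = (8 + 0*(-4 + (-2 - 5*sqrt(1 - 2))*(-3)))*(-12) = (8 + 0*(-4 + (-2 - 5*I)*(-3)))*(-12) = (8 + 0*(-4 + (6 + 15*I)))*(-12) = (8 + 0*(2 + 15*I))*(-12) = (8 + 0)*(-12) = 8*(-12) = -96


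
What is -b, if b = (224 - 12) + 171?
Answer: -383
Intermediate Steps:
b = 383 (b = 212 + 171 = 383)
-b = -1*383 = -383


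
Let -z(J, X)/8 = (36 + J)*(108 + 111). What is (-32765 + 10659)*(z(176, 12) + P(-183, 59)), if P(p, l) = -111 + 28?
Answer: 8212533742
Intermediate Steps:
P(p, l) = -83
z(J, X) = -63072 - 1752*J (z(J, X) = -8*(36 + J)*(108 + 111) = -8*(36 + J)*219 = -8*(7884 + 219*J) = -63072 - 1752*J)
(-32765 + 10659)*(z(176, 12) + P(-183, 59)) = (-32765 + 10659)*((-63072 - 1752*176) - 83) = -22106*((-63072 - 308352) - 83) = -22106*(-371424 - 83) = -22106*(-371507) = 8212533742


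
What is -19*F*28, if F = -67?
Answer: 35644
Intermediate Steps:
-19*F*28 = -19*(-67)*28 = 1273*28 = 35644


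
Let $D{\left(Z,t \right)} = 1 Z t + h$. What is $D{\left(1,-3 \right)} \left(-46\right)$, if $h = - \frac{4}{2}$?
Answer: $230$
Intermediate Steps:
$h = -2$ ($h = \left(-4\right) \frac{1}{2} = -2$)
$D{\left(Z,t \right)} = -2 + Z t$ ($D{\left(Z,t \right)} = 1 Z t - 2 = Z t - 2 = -2 + Z t$)
$D{\left(1,-3 \right)} \left(-46\right) = \left(-2 + 1 \left(-3\right)\right) \left(-46\right) = \left(-2 - 3\right) \left(-46\right) = \left(-5\right) \left(-46\right) = 230$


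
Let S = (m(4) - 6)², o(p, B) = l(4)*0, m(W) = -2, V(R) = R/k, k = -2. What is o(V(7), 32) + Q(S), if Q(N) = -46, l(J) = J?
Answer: -46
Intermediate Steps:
V(R) = -R/2 (V(R) = R/(-2) = R*(-½) = -R/2)
o(p, B) = 0 (o(p, B) = 4*0 = 0)
S = 64 (S = (-2 - 6)² = (-8)² = 64)
o(V(7), 32) + Q(S) = 0 - 46 = -46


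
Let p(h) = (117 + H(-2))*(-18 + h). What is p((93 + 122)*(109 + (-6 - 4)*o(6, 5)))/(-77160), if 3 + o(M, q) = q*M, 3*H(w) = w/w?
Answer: 1523852/28935 ≈ 52.665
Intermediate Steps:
H(w) = ⅓ (H(w) = (w/w)/3 = (⅓)*1 = ⅓)
o(M, q) = -3 + M*q (o(M, q) = -3 + q*M = -3 + M*q)
p(h) = -2112 + 352*h/3 (p(h) = (117 + ⅓)*(-18 + h) = 352*(-18 + h)/3 = -2112 + 352*h/3)
p((93 + 122)*(109 + (-6 - 4)*o(6, 5)))/(-77160) = (-2112 + 352*((93 + 122)*(109 + (-6 - 4)*(-3 + 6*5)))/3)/(-77160) = (-2112 + 352*(215*(109 - 10*(-3 + 30)))/3)*(-1/77160) = (-2112 + 352*(215*(109 - 10*27))/3)*(-1/77160) = (-2112 + 352*(215*(109 - 270))/3)*(-1/77160) = (-2112 + 352*(215*(-161))/3)*(-1/77160) = (-2112 + (352/3)*(-34615))*(-1/77160) = (-2112 - 12184480/3)*(-1/77160) = -12190816/3*(-1/77160) = 1523852/28935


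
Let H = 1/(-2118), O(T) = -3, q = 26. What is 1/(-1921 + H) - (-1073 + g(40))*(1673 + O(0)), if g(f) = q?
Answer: 7114044542592/4068679 ≈ 1.7485e+6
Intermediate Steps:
g(f) = 26
H = -1/2118 ≈ -0.00047214
1/(-1921 + H) - (-1073 + g(40))*(1673 + O(0)) = 1/(-1921 - 1/2118) - (-1073 + 26)*(1673 - 3) = 1/(-4068679/2118) - (-1047)*1670 = -2118/4068679 - 1*(-1748490) = -2118/4068679 + 1748490 = 7114044542592/4068679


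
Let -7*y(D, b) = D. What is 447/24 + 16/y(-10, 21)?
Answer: 1193/40 ≈ 29.825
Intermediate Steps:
y(D, b) = -D/7
447/24 + 16/y(-10, 21) = 447/24 + 16/((-1/7*(-10))) = 447*(1/24) + 16/(10/7) = 149/8 + 16*(7/10) = 149/8 + 56/5 = 1193/40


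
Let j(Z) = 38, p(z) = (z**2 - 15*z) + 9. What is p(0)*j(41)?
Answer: 342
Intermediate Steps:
p(z) = 9 + z**2 - 15*z
p(0)*j(41) = (9 + 0**2 - 15*0)*38 = (9 + 0 + 0)*38 = 9*38 = 342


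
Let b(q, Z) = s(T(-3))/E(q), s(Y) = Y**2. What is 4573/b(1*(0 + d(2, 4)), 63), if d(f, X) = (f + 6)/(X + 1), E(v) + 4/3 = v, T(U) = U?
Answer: 18292/135 ≈ 135.50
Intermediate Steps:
E(v) = -4/3 + v
d(f, X) = (6 + f)/(1 + X)
b(q, Z) = 9/(-4/3 + q) (b(q, Z) = (-3)**2/(-4/3 + q) = 9/(-4/3 + q))
4573/b(1*(0 + d(2, 4)), 63) = 4573/((27/(-4 + 3*(1*(0 + (6 + 2)/(1 + 4)))))) = 4573/((27/(-4 + 3*(1*(0 + 8/5))))) = 4573/((27/(-4 + 3*(1*(8/5))))) = 4573/((27/(-4 + 3*(8/5)))) = 4573/((27/(-4 + 24/5))) = 4573/((27/(4/5))) = 4573/((27*(5/4))) = 4573/(135/4) = 4573*(4/135) = 18292/135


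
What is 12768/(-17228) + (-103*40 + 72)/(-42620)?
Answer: -29652076/45891085 ≈ -0.64614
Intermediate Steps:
12768/(-17228) + (-103*40 + 72)/(-42620) = 12768*(-1/17228) + (-4120 + 72)*(-1/42620) = -3192/4307 - 4048*(-1/42620) = -3192/4307 + 1012/10655 = -29652076/45891085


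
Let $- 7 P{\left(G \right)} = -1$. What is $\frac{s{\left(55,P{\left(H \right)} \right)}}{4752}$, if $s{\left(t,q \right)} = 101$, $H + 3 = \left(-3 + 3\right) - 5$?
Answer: $\frac{101}{4752} \approx 0.021254$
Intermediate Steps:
$H = -8$ ($H = -3 + \left(\left(-3 + 3\right) - 5\right) = -3 + \left(0 - 5\right) = -3 - 5 = -8$)
$P{\left(G \right)} = \frac{1}{7}$ ($P{\left(G \right)} = \left(- \frac{1}{7}\right) \left(-1\right) = \frac{1}{7}$)
$\frac{s{\left(55,P{\left(H \right)} \right)}}{4752} = \frac{101}{4752}$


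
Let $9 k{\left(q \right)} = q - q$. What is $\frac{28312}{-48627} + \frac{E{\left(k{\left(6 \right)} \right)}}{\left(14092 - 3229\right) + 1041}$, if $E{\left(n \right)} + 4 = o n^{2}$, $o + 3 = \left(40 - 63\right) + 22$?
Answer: $- \frac{28101713}{48237984} \approx -0.58256$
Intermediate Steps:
$k{\left(q \right)} = 0$ ($k{\left(q \right)} = \frac{q - q}{9} = \frac{1}{9} \cdot 0 = 0$)
$o = -4$ ($o = -3 + \left(\left(40 - 63\right) + 22\right) = -3 + \left(-23 + 22\right) = -3 - 1 = -4$)
$E{\left(n \right)} = -4 - 4 n^{2}$
$\frac{28312}{-48627} + \frac{E{\left(k{\left(6 \right)} \right)}}{\left(14092 - 3229\right) + 1041} = \frac{28312}{-48627} + \frac{-4 - 4 \cdot 0^{2}}{\left(14092 - 3229\right) + 1041} = 28312 \left(- \frac{1}{48627}\right) + \frac{-4 - 0}{10863 + 1041} = - \frac{28312}{48627} + \frac{-4 + 0}{11904} = - \frac{28312}{48627} - \frac{1}{2976} = - \frac{28101713}{48237984}$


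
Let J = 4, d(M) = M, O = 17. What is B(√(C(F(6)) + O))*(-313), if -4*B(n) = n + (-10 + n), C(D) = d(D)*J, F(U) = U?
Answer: -1565/2 + 313*√41/2 ≈ 219.59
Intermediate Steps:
C(D) = 4*D (C(D) = D*4 = 4*D)
B(n) = 5/2 - n/2 (B(n) = -(n + (-10 + n))/4 = -(-10 + 2*n)/4 = 5/2 - n/2)
B(√(C(F(6)) + O))*(-313) = (5/2 - √(4*6 + 17)/2)*(-313) = (5/2 - √(24 + 17)/2)*(-313) = (5/2 - √41/2)*(-313) = -1565/2 + 313*√41/2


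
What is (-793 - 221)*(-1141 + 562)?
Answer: 587106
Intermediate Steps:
(-793 - 221)*(-1141 + 562) = -1014*(-579) = 587106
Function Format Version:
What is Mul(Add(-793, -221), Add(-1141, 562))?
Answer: 587106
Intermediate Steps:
Mul(Add(-793, -221), Add(-1141, 562)) = Mul(-1014, -579) = 587106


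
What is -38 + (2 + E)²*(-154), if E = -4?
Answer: -654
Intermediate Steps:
-38 + (2 + E)²*(-154) = -38 + (2 - 4)²*(-154) = -38 + (-2)²*(-154) = -38 + 4*(-154) = -38 - 616 = -654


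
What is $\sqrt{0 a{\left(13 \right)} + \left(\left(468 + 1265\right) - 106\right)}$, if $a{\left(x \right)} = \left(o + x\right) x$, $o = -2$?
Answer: $\sqrt{1627} \approx 40.336$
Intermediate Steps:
$a{\left(x \right)} = x \left(-2 + x\right)$ ($a{\left(x \right)} = \left(-2 + x\right) x = x \left(-2 + x\right)$)
$\sqrt{0 a{\left(13 \right)} + \left(\left(468 + 1265\right) - 106\right)} = \sqrt{0 \cdot 13 \left(-2 + 13\right) + \left(\left(468 + 1265\right) - 106\right)} = \sqrt{0 \cdot 13 \cdot 11 + \left(1733 - 106\right)} = \sqrt{0 \cdot 143 + 1627} = \sqrt{0 + 1627} = \sqrt{1627}$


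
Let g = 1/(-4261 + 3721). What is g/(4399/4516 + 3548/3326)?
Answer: -1877527/2069134335 ≈ -0.00090740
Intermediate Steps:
g = -1/540 (g = 1/(-540) = -1/540 ≈ -0.0018519)
g/(4399/4516 + 3548/3326) = -1/(540*(4399/4516 + 3548/3326)) = -1/(540*(4399*(1/4516) + 3548*(1/3326))) = -1/(540*(4399/4516 + 1774/1663)) = -1/(540*15326921/7510108) = -1/540*7510108/15326921 = -1877527/2069134335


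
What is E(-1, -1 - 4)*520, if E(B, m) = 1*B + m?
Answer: -3120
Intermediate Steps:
E(B, m) = B + m
E(-1, -1 - 4)*520 = (-1 + (-1 - 4))*520 = (-1 - 5)*520 = -6*520 = -3120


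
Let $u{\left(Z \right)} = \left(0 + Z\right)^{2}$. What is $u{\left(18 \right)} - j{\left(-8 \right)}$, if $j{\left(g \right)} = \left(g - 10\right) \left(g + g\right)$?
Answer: $36$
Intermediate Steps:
$u{\left(Z \right)} = Z^{2}$
$j{\left(g \right)} = 2 g \left(-10 + g\right)$ ($j{\left(g \right)} = \left(-10 + g\right) 2 g = 2 g \left(-10 + g\right)$)
$u{\left(18 \right)} - j{\left(-8 \right)} = 18^{2} - 2 \left(-8\right) \left(-10 - 8\right) = 324 - 2 \left(-8\right) \left(-18\right) = 324 - 288 = 36$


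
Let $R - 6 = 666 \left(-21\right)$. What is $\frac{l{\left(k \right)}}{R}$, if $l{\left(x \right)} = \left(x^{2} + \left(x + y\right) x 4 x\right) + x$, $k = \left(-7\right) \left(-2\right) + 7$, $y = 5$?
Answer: $- \frac{7721}{2330} \approx -3.3137$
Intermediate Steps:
$k = 21$ ($k = 14 + 7 = 21$)
$l{\left(x \right)} = x + x^{2} + 4 x^{2} \left(5 + x\right)$ ($l{\left(x \right)} = \left(x^{2} + \left(x + 5\right) x 4 x\right) + x = \left(x^{2} + \left(5 + x\right) 4 x x\right) + x = \left(x^{2} + 4 x \left(5 + x\right) x\right) + x = \left(x^{2} + 4 x^{2} \left(5 + x\right)\right) + x = x + x^{2} + 4 x^{2} \left(5 + x\right)$)
$R = -13980$ ($R = 6 + 666 \left(-21\right) = 6 - 13986 = -13980$)
$\frac{l{\left(k \right)}}{R} = \frac{21 \left(1 + 4 \cdot 21^{2} + 21 \cdot 21\right)}{-13980} = 21 \left(1 + 4 \cdot 441 + 441\right) \left(- \frac{1}{13980}\right) = 21 \left(1 + 1764 + 441\right) \left(- \frac{1}{13980}\right) = 21 \cdot 2206 \left(- \frac{1}{13980}\right) = 46326 \left(- \frac{1}{13980}\right) = - \frac{7721}{2330}$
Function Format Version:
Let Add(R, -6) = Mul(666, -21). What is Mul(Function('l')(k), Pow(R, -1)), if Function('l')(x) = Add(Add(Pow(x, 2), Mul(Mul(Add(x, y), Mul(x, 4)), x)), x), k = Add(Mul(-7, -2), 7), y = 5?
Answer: Rational(-7721, 2330) ≈ -3.3137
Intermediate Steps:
k = 21 (k = Add(14, 7) = 21)
Function('l')(x) = Add(x, Pow(x, 2), Mul(4, Pow(x, 2), Add(5, x))) (Function('l')(x) = Add(Add(Pow(x, 2), Mul(Mul(Add(x, 5), Mul(x, 4)), x)), x) = Add(Add(Pow(x, 2), Mul(Mul(Add(5, x), Mul(4, x)), x)), x) = Add(Add(Pow(x, 2), Mul(Mul(4, x, Add(5, x)), x)), x) = Add(Add(Pow(x, 2), Mul(4, Pow(x, 2), Add(5, x))), x) = Add(x, Pow(x, 2), Mul(4, Pow(x, 2), Add(5, x))))
R = -13980 (R = Add(6, Mul(666, -21)) = Add(6, -13986) = -13980)
Mul(Function('l')(k), Pow(R, -1)) = Mul(Mul(21, Add(1, Mul(4, Pow(21, 2)), Mul(21, 21))), Pow(-13980, -1)) = Mul(Mul(21, Add(1, Mul(4, 441), 441)), Rational(-1, 13980)) = Mul(Mul(21, Add(1, 1764, 441)), Rational(-1, 13980)) = Mul(Mul(21, 2206), Rational(-1, 13980)) = Mul(46326, Rational(-1, 13980)) = Rational(-7721, 2330)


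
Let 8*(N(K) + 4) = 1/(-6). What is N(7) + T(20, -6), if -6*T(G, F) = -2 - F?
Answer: -75/16 ≈ -4.6875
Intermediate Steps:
T(G, F) = 1/3 + F/6 (T(G, F) = -(-2 - F)/6 = 1/3 + F/6)
N(K) = -193/48 (N(K) = -4 + (1/8)/(-6) = -4 + (1/8)*(-1/6) = -4 - 1/48 = -193/48)
N(7) + T(20, -6) = -193/48 + (1/3 + (1/6)*(-6)) = -193/48 + (1/3 - 1) = -193/48 - 2/3 = -75/16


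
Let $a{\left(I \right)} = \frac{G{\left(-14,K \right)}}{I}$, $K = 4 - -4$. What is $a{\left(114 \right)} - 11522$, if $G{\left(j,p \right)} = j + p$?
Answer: $- \frac{218919}{19} \approx -11522.0$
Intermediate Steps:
$K = 8$ ($K = 4 + 4 = 8$)
$a{\left(I \right)} = - \frac{6}{I}$ ($a{\left(I \right)} = \frac{-14 + 8}{I} = - \frac{6}{I}$)
$a{\left(114 \right)} - 11522 = - \frac{6}{114} - 11522 = \left(-6\right) \frac{1}{114} - 11522 = - \frac{1}{19} - 11522 = - \frac{218919}{19}$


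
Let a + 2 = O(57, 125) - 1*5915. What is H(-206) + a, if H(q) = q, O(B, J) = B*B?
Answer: -2874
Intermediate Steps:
O(B, J) = B²
a = -2668 (a = -2 + (57² - 1*5915) = -2 + (3249 - 5915) = -2 - 2666 = -2668)
H(-206) + a = -206 - 2668 = -2874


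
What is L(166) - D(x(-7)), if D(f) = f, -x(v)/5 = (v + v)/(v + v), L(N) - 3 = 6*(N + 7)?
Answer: 1046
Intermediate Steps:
L(N) = 45 + 6*N (L(N) = 3 + 6*(N + 7) = 3 + 6*(7 + N) = 3 + (42 + 6*N) = 45 + 6*N)
x(v) = -5 (x(v) = -5*(v + v)/(v + v) = -5*2*v/(2*v) = -5*2*v*1/(2*v) = -5*1 = -5)
L(166) - D(x(-7)) = (45 + 6*166) - 1*(-5) = (45 + 996) + 5 = 1041 + 5 = 1046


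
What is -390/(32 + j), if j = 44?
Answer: -195/38 ≈ -5.1316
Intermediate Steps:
-390/(32 + j) = -390/(32 + 44) = -390/76 = -390*1/76 = -195/38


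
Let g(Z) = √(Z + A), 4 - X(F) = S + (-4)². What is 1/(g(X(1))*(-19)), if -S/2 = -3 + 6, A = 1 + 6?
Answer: -1/19 ≈ -0.052632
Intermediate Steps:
A = 7
S = -6 (S = -2*(-3 + 6) = -2*3 = -6)
X(F) = -6 (X(F) = 4 - (-6 + (-4)²) = 4 - (-6 + 16) = 4 - 1*10 = 4 - 10 = -6)
g(Z) = √(7 + Z) (g(Z) = √(Z + 7) = √(7 + Z))
1/(g(X(1))*(-19)) = 1/(√(7 - 6)*(-19)) = 1/(√1*(-19)) = 1/(1*(-19)) = 1/(-19) = -1/19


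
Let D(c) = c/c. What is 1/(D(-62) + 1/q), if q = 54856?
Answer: 54856/54857 ≈ 0.99998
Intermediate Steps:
D(c) = 1
1/(D(-62) + 1/q) = 1/(1 + 1/54856) = 1/(54857/54856) = 54856/54857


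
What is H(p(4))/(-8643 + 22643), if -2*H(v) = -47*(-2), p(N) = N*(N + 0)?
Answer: -47/14000 ≈ -0.0033571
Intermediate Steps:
p(N) = N² (p(N) = N*N = N²)
H(v) = -47 (H(v) = -(-47)*(-2)/2 = -½*94 = -47)
H(p(4))/(-8643 + 22643) = -47/(-8643 + 22643) = -47/14000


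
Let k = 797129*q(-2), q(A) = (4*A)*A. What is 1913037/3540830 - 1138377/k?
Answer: 10184098449729/22579986216560 ≈ 0.45102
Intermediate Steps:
q(A) = 4*A²
k = 12754064 (k = 797129*(4*(-2)²) = 797129*(4*4) = 797129*16 = 12754064)
1913037/3540830 - 1138377/k = 1913037/3540830 - 1138377/12754064 = 10184098449729/22579986216560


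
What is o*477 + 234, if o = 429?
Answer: 204867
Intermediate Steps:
o*477 + 234 = 429*477 + 234 = 204633 + 234 = 204867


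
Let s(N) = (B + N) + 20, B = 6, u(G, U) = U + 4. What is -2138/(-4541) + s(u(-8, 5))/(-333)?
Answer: 553019/1512153 ≈ 0.36572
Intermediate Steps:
u(G, U) = 4 + U
s(N) = 26 + N (s(N) = (6 + N) + 20 = 26 + N)
-2138/(-4541) + s(u(-8, 5))/(-333) = -2138/(-4541) + (26 + (4 + 5))/(-333) = -2138*(-1/4541) + (26 + 9)*(-1/333) = 2138/4541 + 35*(-1/333) = 2138/4541 - 35/333 = 553019/1512153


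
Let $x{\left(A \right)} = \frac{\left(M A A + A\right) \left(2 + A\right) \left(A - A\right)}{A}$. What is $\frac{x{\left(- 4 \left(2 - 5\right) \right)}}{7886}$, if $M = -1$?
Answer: $0$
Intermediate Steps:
$x{\left(A \right)} = 0$ ($x{\left(A \right)} = \frac{\left(- A A + A\right) \left(2 + A\right) \left(A - A\right)}{A} = \frac{\left(- A^{2} + A\right) \left(2 + A\right) 0}{A} = \frac{\left(A - A^{2}\right) \left(2 + A\right) 0}{A} = \frac{\left(2 + A\right) \left(A - A^{2}\right) 0}{A} = \frac{0}{A} = 0$)
$\frac{x{\left(- 4 \left(2 - 5\right) \right)}}{7886} = \frac{0}{7886} = 0 \cdot \frac{1}{7886} = 0$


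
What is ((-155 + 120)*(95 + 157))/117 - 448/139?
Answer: -142044/1807 ≈ -78.608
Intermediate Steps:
((-155 + 120)*(95 + 157))/117 - 448/139 = -35*252*(1/117) - 448*1/139 = -8820*1/117 - 448/139 = -980/13 - 448/139 = -142044/1807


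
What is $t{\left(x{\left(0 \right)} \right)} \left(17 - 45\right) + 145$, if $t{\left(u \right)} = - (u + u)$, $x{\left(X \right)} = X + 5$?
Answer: $425$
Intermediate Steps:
$x{\left(X \right)} = 5 + X$
$t{\left(u \right)} = - 2 u$
$t{\left(x{\left(0 \right)} \right)} \left(17 - 45\right) + 145 = - 2 \left(5 + 0\right) \left(17 - 45\right) + 145 = \left(-2\right) 5 \left(17 - 45\right) + 145 = \left(-10\right) \left(-28\right) + 145 = 280 + 145 = 425$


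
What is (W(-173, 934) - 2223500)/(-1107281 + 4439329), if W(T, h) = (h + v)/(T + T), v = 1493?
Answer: -769333427/1152888608 ≈ -0.66731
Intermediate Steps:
W(T, h) = (1493 + h)/(2*T) (W(T, h) = (h + 1493)/(T + T) = (1493 + h)/((2*T)) = (1493 + h)*(1/(2*T)) = (1493 + h)/(2*T))
(W(-173, 934) - 2223500)/(-1107281 + 4439329) = ((½)*(1493 + 934)/(-173) - 2223500)/(-1107281 + 4439329) = ((½)*(-1/173)*2427 - 2223500)/3332048 = (-2427/346 - 2223500)*(1/3332048) = -769333427/346*1/3332048 = -769333427/1152888608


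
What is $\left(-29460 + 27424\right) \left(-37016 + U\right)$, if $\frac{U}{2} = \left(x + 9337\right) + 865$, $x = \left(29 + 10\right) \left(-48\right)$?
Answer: $41444816$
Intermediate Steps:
$x = -1872$ ($x = 39 \left(-48\right) = -1872$)
$U = 16660$ ($U = 2 \left(\left(-1872 + 9337\right) + 865\right) = 2 \left(7465 + 865\right) = 2 \cdot 8330 = 16660$)
$\left(-29460 + 27424\right) \left(-37016 + U\right) = \left(-29460 + 27424\right) \left(-37016 + 16660\right) = \left(-2036\right) \left(-20356\right) = 41444816$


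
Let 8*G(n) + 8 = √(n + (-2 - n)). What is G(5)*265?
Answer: -265 + 265*I*√2/8 ≈ -265.0 + 46.846*I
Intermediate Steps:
G(n) = -1 + I*√2/8 (G(n) = -1 + √(n + (-2 - n))/8 = -1 + √(-2)/8 = -1 + (I*√2)/8 = -1 + I*√2/8)
G(5)*265 = (-1 + I*√2/8)*265 = -265 + 265*I*√2/8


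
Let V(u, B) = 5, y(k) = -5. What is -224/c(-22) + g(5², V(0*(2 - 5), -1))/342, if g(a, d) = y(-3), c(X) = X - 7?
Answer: 76463/9918 ≈ 7.7095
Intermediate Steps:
c(X) = -7 + X
g(a, d) = -5
-224/c(-22) + g(5², V(0*(2 - 5), -1))/342 = -224/(-7 - 22) - 5/342 = -224/(-29) - 5*1/342 = -224*(-1/29) - 5/342 = 224/29 - 5/342 = 76463/9918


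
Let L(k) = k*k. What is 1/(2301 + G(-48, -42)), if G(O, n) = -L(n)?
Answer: 1/537 ≈ 0.0018622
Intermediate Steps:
L(k) = k²
G(O, n) = -n²
1/(2301 + G(-48, -42)) = 1/(2301 - 1*(-42)²) = 1/(2301 - 1*1764) = 1/(2301 - 1764) = 1/537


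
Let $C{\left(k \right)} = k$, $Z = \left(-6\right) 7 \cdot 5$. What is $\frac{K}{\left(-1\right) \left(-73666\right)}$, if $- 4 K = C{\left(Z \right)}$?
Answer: $\frac{105}{147332} \approx 0.00071268$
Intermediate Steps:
$Z = -210$ ($Z = \left(-42\right) 5 = -210$)
$K = \frac{105}{2}$ ($K = \left(- \frac{1}{4}\right) \left(-210\right) = \frac{105}{2} \approx 52.5$)
$\frac{K}{\left(-1\right) \left(-73666\right)} = \frac{105}{2 \left(\left(-1\right) \left(-73666\right)\right)} = \frac{105}{2 \cdot 73666} = \frac{105}{2} \cdot \frac{1}{73666} = \frac{105}{147332}$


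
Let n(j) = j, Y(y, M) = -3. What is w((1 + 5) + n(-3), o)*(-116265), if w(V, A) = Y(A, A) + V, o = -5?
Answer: 0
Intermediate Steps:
w(V, A) = -3 + V
w((1 + 5) + n(-3), o)*(-116265) = (-3 + ((1 + 5) - 3))*(-116265) = (-3 + (6 - 3))*(-116265) = (-3 + 3)*(-116265) = 0*(-116265) = 0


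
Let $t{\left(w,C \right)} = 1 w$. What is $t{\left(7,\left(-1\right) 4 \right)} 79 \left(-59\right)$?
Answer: $-32627$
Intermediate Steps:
$t{\left(w,C \right)} = w$
$t{\left(7,\left(-1\right) 4 \right)} 79 \left(-59\right) = 7 \cdot 79 \left(-59\right) = 553 \left(-59\right) = -32627$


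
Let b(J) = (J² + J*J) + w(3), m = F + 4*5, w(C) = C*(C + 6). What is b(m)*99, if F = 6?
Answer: 136521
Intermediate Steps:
w(C) = C*(6 + C)
m = 26 (m = 6 + 4*5 = 6 + 20 = 26)
b(J) = 27 + 2*J² (b(J) = (J² + J*J) + 3*(6 + 3) = (J² + J²) + 3*9 = 2*J² + 27 = 27 + 2*J²)
b(m)*99 = (27 + 2*26²)*99 = (27 + 2*676)*99 = (27 + 1352)*99 = 1379*99 = 136521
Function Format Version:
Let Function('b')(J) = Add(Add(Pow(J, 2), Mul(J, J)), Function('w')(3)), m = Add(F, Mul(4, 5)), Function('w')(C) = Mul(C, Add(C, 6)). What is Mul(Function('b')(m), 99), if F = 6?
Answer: 136521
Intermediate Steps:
Function('w')(C) = Mul(C, Add(6, C))
m = 26 (m = Add(6, Mul(4, 5)) = Add(6, 20) = 26)
Function('b')(J) = Add(27, Mul(2, Pow(J, 2))) (Function('b')(J) = Add(Add(Pow(J, 2), Mul(J, J)), Mul(3, Add(6, 3))) = Add(Add(Pow(J, 2), Pow(J, 2)), Mul(3, 9)) = Add(Mul(2, Pow(J, 2)), 27) = Add(27, Mul(2, Pow(J, 2))))
Mul(Function('b')(m), 99) = Mul(Add(27, Mul(2, Pow(26, 2))), 99) = Mul(Add(27, Mul(2, 676)), 99) = Mul(Add(27, 1352), 99) = Mul(1379, 99) = 136521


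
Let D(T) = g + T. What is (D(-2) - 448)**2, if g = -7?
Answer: 208849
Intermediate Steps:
D(T) = -7 + T
(D(-2) - 448)**2 = ((-7 - 2) - 448)**2 = (-9 - 448)**2 = (-457)**2 = 208849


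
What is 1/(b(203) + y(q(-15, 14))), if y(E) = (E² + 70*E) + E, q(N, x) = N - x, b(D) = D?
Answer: -1/1015 ≈ -0.00098522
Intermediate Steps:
y(E) = E² + 71*E
1/(b(203) + y(q(-15, 14))) = 1/(203 + (-15 - 1*14)*(71 + (-15 - 1*14))) = 1/(203 + (-15 - 14)*(71 + (-15 - 14))) = 1/(203 - 29*(71 - 29)) = 1/(203 - 29*42) = 1/(203 - 1218) = 1/(-1015) = -1/1015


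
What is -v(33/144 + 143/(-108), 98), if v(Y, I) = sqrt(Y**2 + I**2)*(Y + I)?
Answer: -1046575*sqrt(2868097)/186624 ≈ -9497.3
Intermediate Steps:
v(Y, I) = sqrt(I**2 + Y**2)*(I + Y)
-v(33/144 + 143/(-108), 98) = -sqrt(98**2 + (33/144 + 143/(-108))**2)*(98 + (33/144 + 143/(-108))) = -sqrt(9604 + (33*(1/144) + 143*(-1/108))**2)*(98 + (33*(1/144) + 143*(-1/108))) = -sqrt(9604 + (11/48 - 143/108)**2)*(98 + (11/48 - 143/108)) = -sqrt(9604 + (-473/432)**2)*(98 - 473/432) = -sqrt(9604 + 223729/186624)*41863/432 = -sqrt(1792560625/186624)*41863/432 = -25*sqrt(2868097)/432*41863/432 = -1046575*sqrt(2868097)/186624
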